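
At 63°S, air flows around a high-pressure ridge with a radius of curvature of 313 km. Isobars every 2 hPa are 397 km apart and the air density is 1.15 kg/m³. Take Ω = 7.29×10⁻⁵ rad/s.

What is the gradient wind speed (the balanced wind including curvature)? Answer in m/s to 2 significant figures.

3.7 m/s

Coriolis parameter at 63°S:
f = 2Ω sin φ = 2 × 7.29×10⁻⁵ × sin 63° = 1.30×10⁻⁴ s⁻¹
Pressure gradient: |∂P/∂n| = 200 Pa / 397000 m = 5.04×10⁻⁴ Pa/m
Geostrophic speed: V_g = |∂P/∂n|/(fρ) = 5.04×10⁻⁴/(1.30×10⁻⁴ × 1.15) = 3.37 m/s
Around a high, pressure-gradient force acts outward with centrifugal, so Coriolis balances both:
fV = (1/ρ)|∂P/∂n| + V²/R  →  V² − fR·V + fR·V_g = 0
With fR = 1.30×10⁻⁴ × 313×10³ m = 40.7 m/s:
V = [fR − √((fR)² − 4 fR V_g)]/2 = [40.7 − √(40.7² − 4×40.7×3.37)]/2 = 3.71 m/s
Supergeostrophic (V > V_g = 3.37 m/s), as expected around a high.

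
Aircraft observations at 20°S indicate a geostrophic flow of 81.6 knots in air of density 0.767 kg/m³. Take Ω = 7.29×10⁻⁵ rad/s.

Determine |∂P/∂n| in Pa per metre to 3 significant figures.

1.61×10⁻³ Pa/m

Coriolis parameter at 20°S:
f = 2Ω sin φ = 2 × 7.29×10⁻⁵ × sin 20° = 4.99×10⁻⁵ s⁻¹
Wind speed in SI: 81.6 knots = 42.0 m/s
Geostrophic balance rearranged: |∂P/∂n| = f ρ V_g
|∂P/∂n| = 4.99×10⁻⁵ × 0.767 × 42.0 = 1.61×10⁻³ Pa/m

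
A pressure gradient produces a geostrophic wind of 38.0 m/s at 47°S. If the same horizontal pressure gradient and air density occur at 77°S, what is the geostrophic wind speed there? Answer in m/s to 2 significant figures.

29 m/s

With the same pressure gradient and density, V_g ∝ 1/f ∝ 1/sin φ.
V₂ = V₁ · sin φ₁ / sin φ₂ = 38.0 × sin 47° / sin 77°
V₂ = 38.0 × 0.7314/0.9744 = 29 m/s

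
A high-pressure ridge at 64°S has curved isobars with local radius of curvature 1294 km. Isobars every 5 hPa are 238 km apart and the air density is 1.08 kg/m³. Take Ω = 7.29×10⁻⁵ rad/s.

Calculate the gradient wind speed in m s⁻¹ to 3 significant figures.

16.4 m s⁻¹

Coriolis parameter at 64°S:
f = 2Ω sin φ = 2 × 7.29×10⁻⁵ × sin 64° = 1.31×10⁻⁴ s⁻¹
Pressure gradient: |∂P/∂n| = 500 Pa / 238000 m = 2.10×10⁻³ Pa/m
Geostrophic speed: V_g = |∂P/∂n|/(fρ) = 2.10×10⁻³/(1.31×10⁻⁴ × 1.08) = 14.8 m/s
Around a high, pressure-gradient force acts outward with centrifugal, so Coriolis balances both:
fV = (1/ρ)|∂P/∂n| + V²/R  →  V² − fR·V + fR·V_g = 0
With fR = 1.31×10⁻⁴ × 1294×10³ m = 170 m/s:
V = [fR − √((fR)² − 4 fR V_g)]/2 = [170 − √(170² − 4×170×14.8)]/2 = 16.4 m/s
Supergeostrophic (V > V_g = 14.8 m/s), as expected around a high.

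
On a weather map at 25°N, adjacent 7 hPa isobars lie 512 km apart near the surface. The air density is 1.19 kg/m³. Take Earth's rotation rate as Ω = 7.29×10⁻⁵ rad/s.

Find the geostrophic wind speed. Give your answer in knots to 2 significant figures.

36 knots

Coriolis parameter at 25°N:
f = 2Ω sin φ = 2 × 7.29×10⁻⁵ × sin 25° = 6.16×10⁻⁵ s⁻¹
Pressure gradient: |∂P/∂n| = 700 Pa / 512000 m = 1.37×10⁻³ Pa/m
Geostrophic balance (pressure-gradient force = Coriolis force):
V_g = (1/(fρ)) |∂P/∂n| = 1.37×10⁻³ / (6.16×10⁻⁵ × 1.19) = 18.6 m/s
Converting: 18.6 m/s × 1.944 = 36 knots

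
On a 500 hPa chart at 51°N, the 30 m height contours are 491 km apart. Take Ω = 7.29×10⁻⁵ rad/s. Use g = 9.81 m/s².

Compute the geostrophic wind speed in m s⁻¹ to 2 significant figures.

Coriolis parameter at 51°N:
f = 2Ω sin φ = 2 × 7.29×10⁻⁵ × sin 51° = 1.13×10⁻⁴ s⁻¹
Height gradient: |∂Z/∂n| = 30 m / 491000 m = 6.11×10⁻⁵
On a pressure surface, geostrophic balance gives V_g = (g/f)|∂Z/∂n|:
V_g = 9.81 × 6.11×10⁻⁵ / 1.13×10⁻⁴ = 5.29 m/s

5.3 m s⁻¹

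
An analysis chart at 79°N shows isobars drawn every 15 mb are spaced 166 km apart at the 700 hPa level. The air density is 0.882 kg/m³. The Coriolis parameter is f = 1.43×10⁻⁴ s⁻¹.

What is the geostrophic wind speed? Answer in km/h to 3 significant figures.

258 km/h

Pressure gradient: |∂P/∂n| = 1500 Pa / 166000 m = 9.04×10⁻³ Pa/m
Geostrophic balance (pressure-gradient force = Coriolis force):
V_g = (1/(fρ)) |∂P/∂n| = 9.04×10⁻³ / (1.43×10⁻⁴ × 0.882) = 71.6 m/s
Converting: 71.6 m/s × 3.6 = 258 km/h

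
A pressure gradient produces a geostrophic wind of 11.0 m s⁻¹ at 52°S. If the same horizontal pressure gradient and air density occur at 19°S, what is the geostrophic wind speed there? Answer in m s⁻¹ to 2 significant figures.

27 m s⁻¹

With the same pressure gradient and density, V_g ∝ 1/f ∝ 1/sin φ.
V₂ = V₁ · sin φ₁ / sin φ₂ = 11.0 × sin 52° / sin 19°
V₂ = 11.0 × 0.7880/0.3256 = 27 m s⁻¹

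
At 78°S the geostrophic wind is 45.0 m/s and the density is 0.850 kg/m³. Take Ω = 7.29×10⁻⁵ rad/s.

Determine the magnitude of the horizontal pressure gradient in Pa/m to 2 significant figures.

5.5×10⁻³ Pa/m

Coriolis parameter at 78°S:
f = 2Ω sin φ = 2 × 7.29×10⁻⁵ × sin 78° = 1.43×10⁻⁴ s⁻¹
Geostrophic balance rearranged: |∂P/∂n| = f ρ V_g
|∂P/∂n| = 1.43×10⁻⁴ × 0.850 × 45.0 = 5.45×10⁻³ Pa/m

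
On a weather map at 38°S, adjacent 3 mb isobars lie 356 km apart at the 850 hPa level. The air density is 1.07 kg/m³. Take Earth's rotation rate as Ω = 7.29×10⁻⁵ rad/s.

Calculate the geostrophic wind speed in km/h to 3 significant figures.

Coriolis parameter at 38°S:
f = 2Ω sin φ = 2 × 7.29×10⁻⁵ × sin 38° = 8.98×10⁻⁵ s⁻¹
Pressure gradient: |∂P/∂n| = 300 Pa / 356000 m = 8.43×10⁻⁴ Pa/m
Geostrophic balance (pressure-gradient force = Coriolis force):
V_g = (1/(fρ)) |∂P/∂n| = 8.43×10⁻⁴ / (8.98×10⁻⁵ × 1.07) = 8.77 m/s
Converting: 8.77 m/s × 3.6 = 31.6 km/h

31.6 km/h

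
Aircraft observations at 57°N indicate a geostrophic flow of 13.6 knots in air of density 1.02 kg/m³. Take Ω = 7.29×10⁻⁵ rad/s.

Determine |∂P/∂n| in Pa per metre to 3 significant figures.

8.73×10⁻⁴ Pa/m

Coriolis parameter at 57°N:
f = 2Ω sin φ = 2 × 7.29×10⁻⁵ × sin 57° = 1.22×10⁻⁴ s⁻¹
Wind speed in SI: 13.6 knots = 7.00 m/s
Geostrophic balance rearranged: |∂P/∂n| = f ρ V_g
|∂P/∂n| = 1.22×10⁻⁴ × 1.02 × 7.00 = 8.73×10⁻⁴ Pa/m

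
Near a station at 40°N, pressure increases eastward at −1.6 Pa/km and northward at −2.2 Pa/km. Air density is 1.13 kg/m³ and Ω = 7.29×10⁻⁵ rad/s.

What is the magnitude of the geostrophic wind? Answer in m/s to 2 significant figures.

26 m/s

Coriolis parameter at 40°N:
f = 2Ω sin φ = 2 × 7.29×10⁻⁵ × sin 40° = 9.37×10⁻⁵ s⁻¹
Component geostrophic relations (x east, y north):
u_g = −(1/(fρ)) ∂P/∂y,  v_g = (1/(fρ)) ∂P/∂x
u_g = −(−2.2×10⁻³)/(9.37×10⁻⁵ × 1.13) = 20.8 m/s;  v_g = (−1.6×10⁻³)/(9.37×10⁻⁵ × 1.13) = −15.1 m/s
|V_g| = √(u_g² + v_g²) = 25.7 m/s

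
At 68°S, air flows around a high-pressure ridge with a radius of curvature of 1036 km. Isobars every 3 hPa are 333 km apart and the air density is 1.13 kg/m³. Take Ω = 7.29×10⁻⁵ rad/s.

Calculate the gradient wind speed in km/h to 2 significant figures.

Coriolis parameter at 68°S:
f = 2Ω sin φ = 2 × 7.29×10⁻⁵ × sin 68° = 1.35×10⁻⁴ s⁻¹
Pressure gradient: |∂P/∂n| = 300 Pa / 333000 m = 9.01×10⁻⁴ Pa/m
Geostrophic speed: V_g = |∂P/∂n|/(fρ) = 9.01×10⁻⁴/(1.35×10⁻⁴ × 1.13) = 5.90 m/s
Around a high, pressure-gradient force acts outward with centrifugal, so Coriolis balances both:
fV = (1/ρ)|∂P/∂n| + V²/R  →  V² − fR·V + fR·V_g = 0
With fR = 1.35×10⁻⁴ × 1036×10³ m = 140 m/s:
V = [fR − √((fR)² − 4 fR V_g)]/2 = [140 − √(140² − 4×140×5.9)]/2 = 6.17 m/s
Supergeostrophic (V > V_g = 5.9 m/s), as expected around a high.
Converting: 6.17 m/s × 3.6 = 22 km/h

22 km/h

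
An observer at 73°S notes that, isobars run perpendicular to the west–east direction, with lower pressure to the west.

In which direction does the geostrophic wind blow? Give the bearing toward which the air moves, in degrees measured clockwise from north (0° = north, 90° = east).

180°

The pressure-gradient force points toward the west (bearing 270°).
Geostrophic balance: in the Southern Hemisphere the Coriolis force deflects motion to the left, so the geostrophic wind blows 90° to the left of the pressure-gradient force (low pressure on the right).
Rotating 270° by 90° counterclockwise gives 180° — the wind blows toward the south.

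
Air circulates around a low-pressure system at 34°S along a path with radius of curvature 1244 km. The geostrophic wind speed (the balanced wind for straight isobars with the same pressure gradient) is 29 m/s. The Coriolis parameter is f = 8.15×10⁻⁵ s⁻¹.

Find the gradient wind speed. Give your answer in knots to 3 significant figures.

Around a low, centrifugal force acts outward with Coriolis, so pressure-gradient force balances both:
(1/ρ)|∂P/∂n| = fV + V²/R  →  V² + fR·V − fR·V_g = 0
With fR = 8.15×10⁻⁵ × 1244×10³ m = 101 m/s:
V = [−fR + √((fR)² + 4 fR V_g)]/2 = [−101 + √(101² + 4×101×29)]/2 = 23.5 m/s
Subgeostrophic (V < V_g = 29 m/s), as expected around a low.
Converting: 23.5 m/s × 1.944 = 45.8 knots

45.8 knots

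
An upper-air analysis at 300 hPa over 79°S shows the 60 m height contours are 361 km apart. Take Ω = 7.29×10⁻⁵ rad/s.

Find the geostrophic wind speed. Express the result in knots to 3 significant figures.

22.1 knots

Coriolis parameter at 79°S:
f = 2Ω sin φ = 2 × 7.29×10⁻⁵ × sin 79° = 1.43×10⁻⁴ s⁻¹
Height gradient: |∂Z/∂n| = 60 m / 361000 m = 1.66×10⁻⁴
On a pressure surface, geostrophic balance gives V_g = (g/f)|∂Z/∂n|:
V_g = 9.81 × 1.66×10⁻⁴ / 1.43×10⁻⁴ = 11.4 m/s
Converting: 11.4 m/s × 1.944 = 22.1 knots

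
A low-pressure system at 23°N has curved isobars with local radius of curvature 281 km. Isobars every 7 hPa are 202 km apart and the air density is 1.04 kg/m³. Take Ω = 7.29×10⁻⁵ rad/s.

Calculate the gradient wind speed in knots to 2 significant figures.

46 knots

Coriolis parameter at 23°N:
f = 2Ω sin φ = 2 × 7.29×10⁻⁵ × sin 23° = 5.70×10⁻⁵ s⁻¹
Pressure gradient: |∂P/∂n| = 700 Pa / 202000 m = 3.47×10⁻³ Pa/m
Geostrophic speed: V_g = |∂P/∂n|/(fρ) = 3.47×10⁻³/(5.70×10⁻⁵ × 1.04) = 58.5 m/s
Around a low, centrifugal force acts outward with Coriolis, so pressure-gradient force balances both:
(1/ρ)|∂P/∂n| = fV + V²/R  →  V² + fR·V − fR·V_g = 0
With fR = 5.70×10⁻⁵ × 281×10³ m = 16.0 m/s:
V = [−fR + √((fR)² + 4 fR V_g)]/2 = [−16.0 + √(16.0² + 4×16.0×58.5)]/2 = 23.6 m/s
Subgeostrophic (V < V_g = 58.5 m/s), as expected around a low.
Converting: 23.6 m/s × 1.944 = 46 knots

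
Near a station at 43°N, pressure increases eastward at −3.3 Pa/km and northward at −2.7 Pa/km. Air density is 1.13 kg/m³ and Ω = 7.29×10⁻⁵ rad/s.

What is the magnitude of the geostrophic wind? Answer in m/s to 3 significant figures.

37.9 m/s

Coriolis parameter at 43°N:
f = 2Ω sin φ = 2 × 7.29×10⁻⁵ × sin 43° = 9.94×10⁻⁵ s⁻¹
Component geostrophic relations (x east, y north):
u_g = −(1/(fρ)) ∂P/∂y,  v_g = (1/(fρ)) ∂P/∂x
u_g = −(−2.7×10⁻³)/(9.94×10⁻⁵ × 1.13) = 24.0 m/s;  v_g = (−3.3×10⁻³)/(9.94×10⁻⁵ × 1.13) = −29.4 m/s
|V_g| = √(u_g² + v_g²) = 37.9 m/s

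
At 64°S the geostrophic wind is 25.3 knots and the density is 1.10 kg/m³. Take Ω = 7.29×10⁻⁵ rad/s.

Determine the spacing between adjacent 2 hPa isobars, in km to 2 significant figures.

110 km

Coriolis parameter at 64°S:
f = 2Ω sin φ = 2 × 7.29×10⁻⁵ × sin 64° = 1.31×10⁻⁴ s⁻¹
Wind speed in SI: 25.3 knots = 13.0 m/s
Geostrophic balance rearranged: |∂P/∂n| = f ρ V_g
|∂P/∂n| = 1.31×10⁻⁴ × 1.10 × 13.0 = 1.88×10⁻³ Pa/m
Isobar spacing: Δn = ΔP/|∂P/∂n| = 200 Pa / 1.88×10⁻³ Pa/m = 106601 m ≈ 110 km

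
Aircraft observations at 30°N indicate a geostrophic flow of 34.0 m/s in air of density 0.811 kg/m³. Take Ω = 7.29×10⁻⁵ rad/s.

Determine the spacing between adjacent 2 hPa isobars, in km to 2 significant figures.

99 km

Coriolis parameter at 30°N:
f = 2Ω sin φ = 2 × 7.29×10⁻⁵ × sin 30° = 7.29×10⁻⁵ s⁻¹
Geostrophic balance rearranged: |∂P/∂n| = f ρ V_g
|∂P/∂n| = 7.29×10⁻⁵ × 0.811 × 34.0 = 2.01×10⁻³ Pa/m
Isobar spacing: Δn = ΔP/|∂P/∂n| = 200 Pa / 2.01×10⁻³ Pa/m = 99495 m ≈ 99 km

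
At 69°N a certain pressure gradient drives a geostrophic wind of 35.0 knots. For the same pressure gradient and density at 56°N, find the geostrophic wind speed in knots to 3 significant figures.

With the same pressure gradient and density, V_g ∝ 1/f ∝ 1/sin φ.
V₂ = V₁ · sin φ₁ / sin φ₂ = 35.0 × sin 69° / sin 56°
V₂ = 35.0 × 0.9336/0.8290 = 39.4 knots

39.4 knots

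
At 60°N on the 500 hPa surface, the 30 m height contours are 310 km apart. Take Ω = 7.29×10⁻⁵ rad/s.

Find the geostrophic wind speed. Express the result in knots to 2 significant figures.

Coriolis parameter at 60°N:
f = 2Ω sin φ = 2 × 7.29×10⁻⁵ × sin 60° = 1.26×10⁻⁴ s⁻¹
Height gradient: |∂Z/∂n| = 30 m / 310000 m = 9.68×10⁻⁵
On a pressure surface, geostrophic balance gives V_g = (g/f)|∂Z/∂n|:
V_g = 9.81 × 9.68×10⁻⁵ / 1.26×10⁻⁴ = 7.52 m/s
Converting: 7.52 m/s × 1.944 = 15 knots

15 knots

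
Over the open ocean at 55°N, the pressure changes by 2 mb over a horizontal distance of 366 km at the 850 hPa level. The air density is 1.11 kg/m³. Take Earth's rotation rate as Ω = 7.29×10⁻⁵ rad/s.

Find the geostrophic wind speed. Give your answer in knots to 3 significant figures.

Coriolis parameter at 55°N:
f = 2Ω sin φ = 2 × 7.29×10⁻⁵ × sin 55° = 1.19×10⁻⁴ s⁻¹
Pressure gradient: |∂P/∂n| = 200 Pa / 366000 m = 5.46×10⁻⁴ Pa/m
Geostrophic balance (pressure-gradient force = Coriolis force):
V_g = (1/(fρ)) |∂P/∂n| = 5.46×10⁻⁴ / (1.19×10⁻⁴ × 1.11) = 4.12 m/s
Converting: 4.12 m/s × 1.944 = 8.01 knots

8.01 knots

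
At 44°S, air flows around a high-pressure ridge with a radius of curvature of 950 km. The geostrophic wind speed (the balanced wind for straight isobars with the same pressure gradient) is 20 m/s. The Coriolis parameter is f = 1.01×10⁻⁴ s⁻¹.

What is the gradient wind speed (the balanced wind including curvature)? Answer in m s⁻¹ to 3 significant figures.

28.4 m s⁻¹

Around a high, pressure-gradient force acts outward with centrifugal, so Coriolis balances both:
fV = (1/ρ)|∂P/∂n| + V²/R  →  V² − fR·V + fR·V_g = 0
With fR = 1.01×10⁻⁴ × 950×10³ m = 96.0 m/s:
V = [fR − √((fR)² − 4 fR V_g)]/2 = [96.0 − √(96.0² − 4×96.0×20)]/2 = 28.4 m/s
Supergeostrophic (V > V_g = 20 m/s), as expected around a high.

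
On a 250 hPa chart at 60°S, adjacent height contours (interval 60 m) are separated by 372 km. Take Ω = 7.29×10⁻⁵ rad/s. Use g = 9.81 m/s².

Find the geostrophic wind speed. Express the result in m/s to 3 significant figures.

12.5 m/s

Coriolis parameter at 60°S:
f = 2Ω sin φ = 2 × 7.29×10⁻⁵ × sin 60° = 1.26×10⁻⁴ s⁻¹
Height gradient: |∂Z/∂n| = 60 m / 372000 m = 1.61×10⁻⁴
On a pressure surface, geostrophic balance gives V_g = (g/f)|∂Z/∂n|:
V_g = 9.81 × 1.61×10⁻⁴ / 1.26×10⁻⁴ = 12.5 m/s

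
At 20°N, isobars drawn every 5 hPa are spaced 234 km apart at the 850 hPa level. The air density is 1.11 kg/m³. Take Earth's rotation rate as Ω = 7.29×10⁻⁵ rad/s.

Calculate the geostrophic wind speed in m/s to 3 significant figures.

Coriolis parameter at 20°N:
f = 2Ω sin φ = 2 × 7.29×10⁻⁵ × sin 20° = 4.99×10⁻⁵ s⁻¹
Pressure gradient: |∂P/∂n| = 500 Pa / 234000 m = 2.14×10⁻³ Pa/m
Geostrophic balance (pressure-gradient force = Coriolis force):
V_g = (1/(fρ)) |∂P/∂n| = 2.14×10⁻³ / (4.99×10⁻⁵ × 1.11) = 38.6 m/s

38.6 m/s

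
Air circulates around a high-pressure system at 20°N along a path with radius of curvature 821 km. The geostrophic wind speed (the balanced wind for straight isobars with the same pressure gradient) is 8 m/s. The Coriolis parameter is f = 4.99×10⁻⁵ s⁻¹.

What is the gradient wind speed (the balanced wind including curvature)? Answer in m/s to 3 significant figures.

Around a high, pressure-gradient force acts outward with centrifugal, so Coriolis balances both:
fV = (1/ρ)|∂P/∂n| + V²/R  →  V² − fR·V + fR·V_g = 0
With fR = 4.99×10⁻⁵ × 821×10³ m = 41.0 m/s:
V = [fR − √((fR)² − 4 fR V_g)]/2 = [41.0 − √(41.0² − 4×41.0×8)]/2 = 10.9 m/s
Supergeostrophic (V > V_g = 8 m/s), as expected around a high.

10.9 m/s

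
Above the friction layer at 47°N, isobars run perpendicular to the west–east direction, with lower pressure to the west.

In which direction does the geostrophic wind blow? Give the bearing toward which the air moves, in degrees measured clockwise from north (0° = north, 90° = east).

The pressure-gradient force points toward the west (bearing 270°).
Geostrophic balance: in the Northern Hemisphere the Coriolis force deflects motion to the right, so the geostrophic wind blows 90° to the right of the pressure-gradient force (low pressure on the left).
Rotating 270° by 90° clockwise gives 000° — the wind blows toward the north.

000°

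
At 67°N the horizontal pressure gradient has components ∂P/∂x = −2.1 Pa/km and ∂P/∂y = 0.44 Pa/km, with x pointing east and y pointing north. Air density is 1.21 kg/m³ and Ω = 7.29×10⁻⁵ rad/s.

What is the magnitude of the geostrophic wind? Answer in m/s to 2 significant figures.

13 m/s

Coriolis parameter at 67°N:
f = 2Ω sin φ = 2 × 7.29×10⁻⁵ × sin 67° = 1.34×10⁻⁴ s⁻¹
Component geostrophic relations (x east, y north):
u_g = −(1/(fρ)) ∂P/∂y,  v_g = (1/(fρ)) ∂P/∂x
u_g = −(0.44×10⁻³)/(1.34×10⁻⁴ × 1.21) = −2.71 m/s;  v_g = (−2.1×10⁻³)/(1.34×10⁻⁴ × 1.21) = −12.9 m/s
|V_g| = √(u_g² + v_g²) = 13.2 m/s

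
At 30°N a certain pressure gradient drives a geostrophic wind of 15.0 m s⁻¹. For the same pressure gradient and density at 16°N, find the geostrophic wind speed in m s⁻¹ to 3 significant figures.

27.2 m s⁻¹

With the same pressure gradient and density, V_g ∝ 1/f ∝ 1/sin φ.
V₂ = V₁ · sin φ₁ / sin φ₂ = 15.0 × sin 30° / sin 16°
V₂ = 15.0 × 0.5000/0.2756 = 27.2 m s⁻¹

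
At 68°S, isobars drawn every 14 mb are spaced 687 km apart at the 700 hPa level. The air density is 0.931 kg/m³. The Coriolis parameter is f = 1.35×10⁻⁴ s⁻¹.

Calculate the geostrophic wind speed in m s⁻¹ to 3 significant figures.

16.2 m s⁻¹

Pressure gradient: |∂P/∂n| = 1400 Pa / 687000 m = 2.04×10⁻³ Pa/m
Geostrophic balance (pressure-gradient force = Coriolis force):
V_g = (1/(fρ)) |∂P/∂n| = 2.04×10⁻³ / (1.35×10⁻⁴ × 0.931) = 16.2 m/s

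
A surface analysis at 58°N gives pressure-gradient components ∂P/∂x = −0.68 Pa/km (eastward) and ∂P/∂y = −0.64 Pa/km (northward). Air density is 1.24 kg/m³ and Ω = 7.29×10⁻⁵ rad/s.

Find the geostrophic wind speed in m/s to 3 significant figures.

6.09 m/s

Coriolis parameter at 58°N:
f = 2Ω sin φ = 2 × 7.29×10⁻⁵ × sin 58° = 1.24×10⁻⁴ s⁻¹
Component geostrophic relations (x east, y north):
u_g = −(1/(fρ)) ∂P/∂y,  v_g = (1/(fρ)) ∂P/∂x
u_g = −(−0.64×10⁻³)/(1.24×10⁻⁴ × 1.24) = 4.17 m/s;  v_g = (−0.68×10⁻³)/(1.24×10⁻⁴ × 1.24) = −4.44 m/s
|V_g| = √(u_g² + v_g²) = 6.09 m/s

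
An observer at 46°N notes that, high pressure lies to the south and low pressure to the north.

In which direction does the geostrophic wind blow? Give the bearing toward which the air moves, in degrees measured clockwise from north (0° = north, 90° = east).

The pressure-gradient force points toward the north (bearing 000°).
Geostrophic balance: in the Northern Hemisphere the Coriolis force deflects motion to the right, so the geostrophic wind blows 90° to the right of the pressure-gradient force (low pressure on the left).
Rotating 000° by 90° clockwise gives 090° — the wind blows toward the east.

090°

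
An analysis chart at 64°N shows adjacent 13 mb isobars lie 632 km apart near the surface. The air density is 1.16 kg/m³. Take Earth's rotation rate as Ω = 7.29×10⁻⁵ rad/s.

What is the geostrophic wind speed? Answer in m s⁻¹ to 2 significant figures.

Coriolis parameter at 64°N:
f = 2Ω sin φ = 2 × 7.29×10⁻⁵ × sin 64° = 1.31×10⁻⁴ s⁻¹
Pressure gradient: |∂P/∂n| = 1300 Pa / 632000 m = 2.06×10⁻³ Pa/m
Geostrophic balance (pressure-gradient force = Coriolis force):
V_g = (1/(fρ)) |∂P/∂n| = 2.06×10⁻³ / (1.31×10⁻⁴ × 1.16) = 13.5 m/s

14 m s⁻¹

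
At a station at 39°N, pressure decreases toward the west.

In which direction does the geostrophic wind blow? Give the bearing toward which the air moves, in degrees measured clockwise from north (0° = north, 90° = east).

000°

The pressure-gradient force points toward the west (bearing 270°).
Geostrophic balance: in the Northern Hemisphere the Coriolis force deflects motion to the right, so the geostrophic wind blows 90° to the right of the pressure-gradient force (low pressure on the left).
Rotating 270° by 90° clockwise gives 000° — the wind blows toward the north.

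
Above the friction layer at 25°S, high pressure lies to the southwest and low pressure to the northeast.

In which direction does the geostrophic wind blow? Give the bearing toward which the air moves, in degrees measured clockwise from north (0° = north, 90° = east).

315°

The pressure-gradient force points toward the northeast (bearing 045°).
Geostrophic balance: in the Southern Hemisphere the Coriolis force deflects motion to the left, so the geostrophic wind blows 90° to the left of the pressure-gradient force (low pressure on the right).
Rotating 045° by 90° counterclockwise gives 315° — the wind blows toward the northwest.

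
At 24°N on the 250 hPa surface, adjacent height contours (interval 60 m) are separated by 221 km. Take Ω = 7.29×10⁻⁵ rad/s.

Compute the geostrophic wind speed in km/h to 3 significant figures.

162 km/h

Coriolis parameter at 24°N:
f = 2Ω sin φ = 2 × 7.29×10⁻⁵ × sin 24° = 5.93×10⁻⁵ s⁻¹
Height gradient: |∂Z/∂n| = 60 m / 221000 m = 2.71×10⁻⁴
On a pressure surface, geostrophic balance gives V_g = (g/f)|∂Z/∂n|:
V_g = 9.81 × 2.71×10⁻⁴ / 5.93×10⁻⁵ = 44.9 m/s
Converting: 44.9 m/s × 3.6 = 162 km/h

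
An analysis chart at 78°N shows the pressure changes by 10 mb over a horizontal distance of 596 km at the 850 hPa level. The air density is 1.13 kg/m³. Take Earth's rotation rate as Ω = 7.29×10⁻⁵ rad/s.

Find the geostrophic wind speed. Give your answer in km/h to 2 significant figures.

37 km/h

Coriolis parameter at 78°N:
f = 2Ω sin φ = 2 × 7.29×10⁻⁵ × sin 78° = 1.43×10⁻⁴ s⁻¹
Pressure gradient: |∂P/∂n| = 1000 Pa / 596000 m = 1.68×10⁻³ Pa/m
Geostrophic balance (pressure-gradient force = Coriolis force):
V_g = (1/(fρ)) |∂P/∂n| = 1.68×10⁻³ / (1.43×10⁻⁴ × 1.13) = 10.4 m/s
Converting: 10.4 m/s × 3.6 = 37 km/h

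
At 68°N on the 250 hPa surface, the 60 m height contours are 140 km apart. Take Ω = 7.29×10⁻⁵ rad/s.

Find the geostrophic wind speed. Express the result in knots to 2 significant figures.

60 knots

Coriolis parameter at 68°N:
f = 2Ω sin φ = 2 × 7.29×10⁻⁵ × sin 68° = 1.35×10⁻⁴ s⁻¹
Height gradient: |∂Z/∂n| = 60 m / 140000 m = 4.29×10⁻⁴
On a pressure surface, geostrophic balance gives V_g = (g/f)|∂Z/∂n|:
V_g = 9.81 × 4.29×10⁻⁴ / 1.35×10⁻⁴ = 31.1 m/s
Converting: 31.1 m/s × 1.944 = 60 knots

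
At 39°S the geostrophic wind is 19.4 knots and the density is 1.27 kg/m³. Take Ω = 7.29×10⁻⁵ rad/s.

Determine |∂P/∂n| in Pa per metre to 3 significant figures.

1.16×10⁻³ Pa/m

Coriolis parameter at 39°S:
f = 2Ω sin φ = 2 × 7.29×10⁻⁵ × sin 39° = 9.18×10⁻⁵ s⁻¹
Wind speed in SI: 19.4 knots = 9.98 m/s
Geostrophic balance rearranged: |∂P/∂n| = f ρ V_g
|∂P/∂n| = 9.18×10⁻⁵ × 1.27 × 9.98 = 1.16×10⁻³ Pa/m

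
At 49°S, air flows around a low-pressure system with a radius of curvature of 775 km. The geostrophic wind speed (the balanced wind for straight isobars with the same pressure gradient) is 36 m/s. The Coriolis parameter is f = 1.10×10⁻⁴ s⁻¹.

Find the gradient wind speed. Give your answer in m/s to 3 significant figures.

Around a low, centrifugal force acts outward with Coriolis, so pressure-gradient force balances both:
(1/ρ)|∂P/∂n| = fV + V²/R  →  V² + fR·V − fR·V_g = 0
With fR = 1.10×10⁻⁴ × 775×10³ m = 85.2 m/s:
V = [−fR + √((fR)² + 4 fR V_g)]/2 = [−85.2 + √(85.2² + 4×85.2×36)]/2 = 27.3 m/s
Subgeostrophic (V < V_g = 36 m/s), as expected around a low.

27.3 m/s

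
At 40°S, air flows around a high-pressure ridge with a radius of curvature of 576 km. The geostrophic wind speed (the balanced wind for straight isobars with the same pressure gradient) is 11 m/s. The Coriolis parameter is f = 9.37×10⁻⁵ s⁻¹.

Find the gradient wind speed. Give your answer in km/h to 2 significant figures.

Around a high, pressure-gradient force acts outward with centrifugal, so Coriolis balances both:
fV = (1/ρ)|∂P/∂n| + V²/R  →  V² − fR·V + fR·V_g = 0
With fR = 9.37×10⁻⁵ × 576×10³ m = 54.0 m/s:
V = [fR − √((fR)² − 4 fR V_g)]/2 = [54.0 − √(54.0² − 4×54.0×11)]/2 = 15.4 m/s
Supergeostrophic (V > V_g = 11 m/s), as expected around a high.
Converting: 15.4 m/s × 3.6 = 55 km/h

55 km/h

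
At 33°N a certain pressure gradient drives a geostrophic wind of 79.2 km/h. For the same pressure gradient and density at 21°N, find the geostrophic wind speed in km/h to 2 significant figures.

With the same pressure gradient and density, V_g ∝ 1/f ∝ 1/sin φ.
V₂ = V₁ · sin φ₁ / sin φ₂ = 79.2 × sin 33° / sin 21°
V₂ = 79.2 × 0.5446/0.3584 = 120 km/h

120 km/h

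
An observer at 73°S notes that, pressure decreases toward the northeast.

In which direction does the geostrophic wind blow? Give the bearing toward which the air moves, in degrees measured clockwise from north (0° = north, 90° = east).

The pressure-gradient force points toward the northeast (bearing 045°).
Geostrophic balance: in the Southern Hemisphere the Coriolis force deflects motion to the left, so the geostrophic wind blows 90° to the left of the pressure-gradient force (low pressure on the right).
Rotating 045° by 90° counterclockwise gives 315° — the wind blows toward the northwest.

315°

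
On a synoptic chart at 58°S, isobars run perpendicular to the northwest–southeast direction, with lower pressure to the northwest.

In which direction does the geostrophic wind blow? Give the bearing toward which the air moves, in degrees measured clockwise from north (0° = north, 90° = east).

The pressure-gradient force points toward the northwest (bearing 315°).
Geostrophic balance: in the Southern Hemisphere the Coriolis force deflects motion to the left, so the geostrophic wind blows 90° to the left of the pressure-gradient force (low pressure on the right).
Rotating 315° by 90° counterclockwise gives 225° — the wind blows toward the southwest.

225°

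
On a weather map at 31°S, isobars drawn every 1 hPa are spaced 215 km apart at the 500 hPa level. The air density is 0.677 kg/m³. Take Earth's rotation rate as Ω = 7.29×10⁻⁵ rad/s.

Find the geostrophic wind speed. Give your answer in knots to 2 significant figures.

18 knots

Coriolis parameter at 31°S:
f = 2Ω sin φ = 2 × 7.29×10⁻⁵ × sin 31° = 7.51×10⁻⁵ s⁻¹
Pressure gradient: |∂P/∂n| = 100 Pa / 215000 m = 4.65×10⁻⁴ Pa/m
Geostrophic balance (pressure-gradient force = Coriolis force):
V_g = (1/(fρ)) |∂P/∂n| = 4.65×10⁻⁴ / (7.51×10⁻⁵ × 0.677) = 9.15 m/s
Converting: 9.15 m/s × 1.944 = 18 knots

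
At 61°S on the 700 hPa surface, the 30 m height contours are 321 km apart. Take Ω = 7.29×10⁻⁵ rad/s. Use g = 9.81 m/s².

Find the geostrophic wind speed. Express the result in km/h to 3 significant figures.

Coriolis parameter at 61°S:
f = 2Ω sin φ = 2 × 7.29×10⁻⁵ × sin 61° = 1.28×10⁻⁴ s⁻¹
Height gradient: |∂Z/∂n| = 30 m / 321000 m = 9.35×10⁻⁵
On a pressure surface, geostrophic balance gives V_g = (g/f)|∂Z/∂n|:
V_g = 9.81 × 9.35×10⁻⁵ / 1.28×10⁻⁴ = 7.19 m/s
Converting: 7.19 m/s × 3.6 = 25.9 km/h

25.9 km/h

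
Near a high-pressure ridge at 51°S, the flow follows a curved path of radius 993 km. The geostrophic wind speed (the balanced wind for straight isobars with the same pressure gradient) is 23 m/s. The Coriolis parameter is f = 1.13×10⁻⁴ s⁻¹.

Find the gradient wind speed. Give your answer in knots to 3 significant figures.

Around a high, pressure-gradient force acts outward with centrifugal, so Coriolis balances both:
fV = (1/ρ)|∂P/∂n| + V²/R  →  V² − fR·V + fR·V_g = 0
With fR = 1.13×10⁻⁴ × 993×10³ m = 112 m/s:
V = [fR − √((fR)² − 4 fR V_g)]/2 = [112 − √(112² − 4×112×23)]/2 = 32.3 m/s
Supergeostrophic (V > V_g = 23 m/s), as expected around a high.
Converting: 32.3 m/s × 1.944 = 62.8 knots

62.8 knots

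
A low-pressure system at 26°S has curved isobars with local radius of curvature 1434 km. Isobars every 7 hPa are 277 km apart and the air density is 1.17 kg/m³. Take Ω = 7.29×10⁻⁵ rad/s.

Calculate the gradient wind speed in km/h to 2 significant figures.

Coriolis parameter at 26°S:
f = 2Ω sin φ = 2 × 7.29×10⁻⁵ × sin 26° = 6.39×10⁻⁵ s⁻¹
Pressure gradient: |∂P/∂n| = 700 Pa / 277000 m = 2.53×10⁻³ Pa/m
Geostrophic speed: V_g = |∂P/∂n|/(fρ) = 2.53×10⁻³/(6.39×10⁻⁵ × 1.17) = 33.8 m/s
Around a low, centrifugal force acts outward with Coriolis, so pressure-gradient force balances both:
(1/ρ)|∂P/∂n| = fV + V²/R  →  V² + fR·V − fR·V_g = 0
With fR = 6.39×10⁻⁵ × 1434×10³ m = 91.7 m/s:
V = [−fR + √((fR)² + 4 fR V_g)]/2 = [−91.7 + √(91.7² + 4×91.7×33.8)]/2 = 26.3 m/s
Subgeostrophic (V < V_g = 33.8 m/s), as expected around a low.
Converting: 26.3 m/s × 3.6 = 95 km/h

95 km/h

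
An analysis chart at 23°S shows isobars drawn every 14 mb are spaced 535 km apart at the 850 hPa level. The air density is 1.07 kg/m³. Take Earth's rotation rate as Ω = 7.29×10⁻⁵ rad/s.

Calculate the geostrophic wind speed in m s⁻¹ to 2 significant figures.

Coriolis parameter at 23°S:
f = 2Ω sin φ = 2 × 7.29×10⁻⁵ × sin 23° = 5.70×10⁻⁵ s⁻¹
Pressure gradient: |∂P/∂n| = 1400 Pa / 535000 m = 2.62×10⁻³ Pa/m
Geostrophic balance (pressure-gradient force = Coriolis force):
V_g = (1/(fρ)) |∂P/∂n| = 2.62×10⁻³ / (5.70×10⁻⁵ × 1.07) = 42.9 m/s

43 m s⁻¹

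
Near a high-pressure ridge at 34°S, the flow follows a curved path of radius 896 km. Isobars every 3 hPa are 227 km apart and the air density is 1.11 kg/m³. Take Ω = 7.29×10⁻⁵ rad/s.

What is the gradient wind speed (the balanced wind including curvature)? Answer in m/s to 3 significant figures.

20.2 m/s

Coriolis parameter at 34°S:
f = 2Ω sin φ = 2 × 7.29×10⁻⁵ × sin 34° = 8.15×10⁻⁵ s⁻¹
Pressure gradient: |∂P/∂n| = 300 Pa / 227000 m = 1.32×10⁻³ Pa/m
Geostrophic speed: V_g = |∂P/∂n|/(fρ) = 1.32×10⁻³/(8.15×10⁻⁵ × 1.11) = 14.6 m/s
Around a high, pressure-gradient force acts outward with centrifugal, so Coriolis balances both:
fV = (1/ρ)|∂P/∂n| + V²/R  →  V² − fR·V + fR·V_g = 0
With fR = 8.15×10⁻⁵ × 896×10³ m = 73.1 m/s:
V = [fR − √((fR)² − 4 fR V_g)]/2 = [73.1 − √(73.1² − 4×73.1×14.6)]/2 = 20.2 m/s
Supergeostrophic (V > V_g = 14.6 m/s), as expected around a high.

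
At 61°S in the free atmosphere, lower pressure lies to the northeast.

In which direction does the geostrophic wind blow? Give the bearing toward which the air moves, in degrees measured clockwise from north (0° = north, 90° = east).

315°

The pressure-gradient force points toward the northeast (bearing 045°).
Geostrophic balance: in the Southern Hemisphere the Coriolis force deflects motion to the left, so the geostrophic wind blows 90° to the left of the pressure-gradient force (low pressure on the right).
Rotating 045° by 90° counterclockwise gives 315° — the wind blows toward the northwest.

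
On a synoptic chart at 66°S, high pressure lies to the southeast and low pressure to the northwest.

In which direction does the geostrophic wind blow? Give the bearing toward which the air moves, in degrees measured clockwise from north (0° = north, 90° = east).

The pressure-gradient force points toward the northwest (bearing 315°).
Geostrophic balance: in the Southern Hemisphere the Coriolis force deflects motion to the left, so the geostrophic wind blows 90° to the left of the pressure-gradient force (low pressure on the right).
Rotating 315° by 90° counterclockwise gives 225° — the wind blows toward the southwest.

225°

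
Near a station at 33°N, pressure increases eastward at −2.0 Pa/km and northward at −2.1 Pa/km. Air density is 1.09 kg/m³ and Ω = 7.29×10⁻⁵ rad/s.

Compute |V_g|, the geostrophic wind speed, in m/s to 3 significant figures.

33.5 m/s

Coriolis parameter at 33°N:
f = 2Ω sin φ = 2 × 7.29×10⁻⁵ × sin 33° = 7.94×10⁻⁵ s⁻¹
Component geostrophic relations (x east, y north):
u_g = −(1/(fρ)) ∂P/∂y,  v_g = (1/(fρ)) ∂P/∂x
u_g = −(−2.1×10⁻³)/(7.94×10⁻⁵ × 1.09) = 24.3 m/s;  v_g = (−2.0×10⁻³)/(7.94×10⁻⁵ × 1.09) = −23.1 m/s
|V_g| = √(u_g² + v_g²) = 33.5 m/s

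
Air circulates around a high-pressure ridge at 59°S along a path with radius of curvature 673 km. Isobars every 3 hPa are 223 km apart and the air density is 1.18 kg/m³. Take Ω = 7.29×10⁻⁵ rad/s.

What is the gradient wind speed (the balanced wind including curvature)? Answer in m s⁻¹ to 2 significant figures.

Coriolis parameter at 59°S:
f = 2Ω sin φ = 2 × 7.29×10⁻⁵ × sin 59° = 1.25×10⁻⁴ s⁻¹
Pressure gradient: |∂P/∂n| = 300 Pa / 223000 m = 1.35×10⁻³ Pa/m
Geostrophic speed: V_g = |∂P/∂n|/(fρ) = 1.35×10⁻³/(1.25×10⁻⁴ × 1.18) = 9.12 m/s
Around a high, pressure-gradient force acts outward with centrifugal, so Coriolis balances both:
fV = (1/ρ)|∂P/∂n| + V²/R  →  V² − fR·V + fR·V_g = 0
With fR = 1.25×10⁻⁴ × 673×10³ m = 84.1 m/s:
V = [fR − √((fR)² − 4 fR V_g)]/2 = [84.1 − √(84.1² − 4×84.1×9.12)]/2 = 10.4 m/s
Supergeostrophic (V > V_g = 9.12 m/s), as expected around a high.

10 m s⁻¹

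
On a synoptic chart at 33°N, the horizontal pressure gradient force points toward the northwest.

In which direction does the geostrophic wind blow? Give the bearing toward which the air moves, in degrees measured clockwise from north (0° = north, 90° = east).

045°

The pressure-gradient force points toward the northwest (bearing 315°).
Geostrophic balance: in the Northern Hemisphere the Coriolis force deflects motion to the right, so the geostrophic wind blows 90° to the right of the pressure-gradient force (low pressure on the left).
Rotating 315° by 90° clockwise gives 045° — the wind blows toward the northeast.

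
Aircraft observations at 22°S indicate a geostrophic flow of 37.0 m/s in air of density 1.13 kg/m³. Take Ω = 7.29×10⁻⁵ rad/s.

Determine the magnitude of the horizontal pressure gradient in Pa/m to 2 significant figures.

2.3×10⁻³ Pa/m

Coriolis parameter at 22°S:
f = 2Ω sin φ = 2 × 7.29×10⁻⁵ × sin 22° = 5.46×10⁻⁵ s⁻¹
Geostrophic balance rearranged: |∂P/∂n| = f ρ V_g
|∂P/∂n| = 5.46×10⁻⁵ × 1.13 × 37.0 = 2.28×10⁻³ Pa/m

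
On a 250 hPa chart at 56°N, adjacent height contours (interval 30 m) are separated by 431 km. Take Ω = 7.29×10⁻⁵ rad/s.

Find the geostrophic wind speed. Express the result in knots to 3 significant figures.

11.0 knots

Coriolis parameter at 56°N:
f = 2Ω sin φ = 2 × 7.29×10⁻⁵ × sin 56° = 1.21×10⁻⁴ s⁻¹
Height gradient: |∂Z/∂n| = 30 m / 431000 m = 6.96×10⁻⁵
On a pressure surface, geostrophic balance gives V_g = (g/f)|∂Z/∂n|:
V_g = 9.81 × 6.96×10⁻⁵ / 1.21×10⁻⁴ = 5.65 m/s
Converting: 5.65 m/s × 1.944 = 11.0 knots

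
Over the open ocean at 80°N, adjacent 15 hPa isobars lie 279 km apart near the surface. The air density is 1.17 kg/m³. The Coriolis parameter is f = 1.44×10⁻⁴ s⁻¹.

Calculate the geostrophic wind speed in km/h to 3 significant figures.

Pressure gradient: |∂P/∂n| = 1500 Pa / 279000 m = 5.38×10⁻³ Pa/m
Geostrophic balance (pressure-gradient force = Coriolis force):
V_g = (1/(fρ)) |∂P/∂n| = 5.38×10⁻³ / (1.44×10⁻⁴ × 1.17) = 31.9 m/s
Converting: 31.9 m/s × 3.6 = 115 km/h

115 km/h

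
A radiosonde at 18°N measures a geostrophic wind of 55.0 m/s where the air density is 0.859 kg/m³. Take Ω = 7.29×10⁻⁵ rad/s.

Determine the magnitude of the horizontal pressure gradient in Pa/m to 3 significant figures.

2.13×10⁻³ Pa/m

Coriolis parameter at 18°N:
f = 2Ω sin φ = 2 × 7.29×10⁻⁵ × sin 18° = 4.51×10⁻⁵ s⁻¹
Geostrophic balance rearranged: |∂P/∂n| = f ρ V_g
|∂P/∂n| = 4.51×10⁻⁵ × 0.859 × 55.0 = 2.13×10⁻³ Pa/m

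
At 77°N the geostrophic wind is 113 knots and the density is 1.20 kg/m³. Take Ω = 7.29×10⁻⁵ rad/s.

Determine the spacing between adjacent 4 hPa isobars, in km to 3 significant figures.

40.4 km

Coriolis parameter at 77°N:
f = 2Ω sin φ = 2 × 7.29×10⁻⁵ × sin 77° = 1.42×10⁻⁴ s⁻¹
Wind speed in SI: 113 knots = 58.1 m/s
Geostrophic balance rearranged: |∂P/∂n| = f ρ V_g
|∂P/∂n| = 1.42×10⁻⁴ × 1.20 × 58.1 = 9.91×10⁻³ Pa/m
Isobar spacing: Δn = ΔP/|∂P/∂n| = 400 Pa / 9.91×10⁻³ Pa/m = 40363 m ≈ 40.4 km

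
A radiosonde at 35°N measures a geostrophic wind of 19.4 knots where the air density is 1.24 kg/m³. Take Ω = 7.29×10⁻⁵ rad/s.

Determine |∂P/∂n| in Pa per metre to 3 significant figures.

1.03×10⁻³ Pa/m

Coriolis parameter at 35°N:
f = 2Ω sin φ = 2 × 7.29×10⁻⁵ × sin 35° = 8.36×10⁻⁵ s⁻¹
Wind speed in SI: 19.4 knots = 9.98 m/s
Geostrophic balance rearranged: |∂P/∂n| = f ρ V_g
|∂P/∂n| = 8.36×10⁻⁵ × 1.24 × 9.98 = 1.03×10⁻³ Pa/m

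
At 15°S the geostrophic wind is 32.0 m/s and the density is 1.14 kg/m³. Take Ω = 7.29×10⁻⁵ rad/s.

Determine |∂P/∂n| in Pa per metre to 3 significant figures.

1.38×10⁻³ Pa/m

Coriolis parameter at 15°S:
f = 2Ω sin φ = 2 × 7.29×10⁻⁵ × sin 15° = 3.77×10⁻⁵ s⁻¹
Geostrophic balance rearranged: |∂P/∂n| = f ρ V_g
|∂P/∂n| = 3.77×10⁻⁵ × 1.14 × 32.0 = 1.38×10⁻³ Pa/m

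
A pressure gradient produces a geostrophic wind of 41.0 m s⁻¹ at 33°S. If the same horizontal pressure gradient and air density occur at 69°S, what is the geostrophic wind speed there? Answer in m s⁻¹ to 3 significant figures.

With the same pressure gradient and density, V_g ∝ 1/f ∝ 1/sin φ.
V₂ = V₁ · sin φ₁ / sin φ₂ = 41.0 × sin 33° / sin 69°
V₂ = 41.0 × 0.5446/0.9336 = 23.9 m s⁻¹

23.9 m s⁻¹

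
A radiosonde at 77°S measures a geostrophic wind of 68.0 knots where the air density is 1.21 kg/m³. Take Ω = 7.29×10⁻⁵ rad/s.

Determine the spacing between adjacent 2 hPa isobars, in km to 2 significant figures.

Coriolis parameter at 77°S:
f = 2Ω sin φ = 2 × 7.29×10⁻⁵ × sin 77° = 1.42×10⁻⁴ s⁻¹
Wind speed in SI: 68.0 knots = 35.0 m/s
Geostrophic balance rearranged: |∂P/∂n| = f ρ V_g
|∂P/∂n| = 1.42×10⁻⁴ × 1.21 × 35.0 = 6.01×10⁻³ Pa/m
Isobar spacing: Δn = ΔP/|∂P/∂n| = 200 Pa / 6.01×10⁻³ Pa/m = 33260 m ≈ 33 km

33 km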